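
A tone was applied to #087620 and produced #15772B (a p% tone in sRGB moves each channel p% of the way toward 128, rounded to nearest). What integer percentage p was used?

11%

#087620 is rgb(8, 118, 32); #15772B is rgb(21, 119, 43).
On the R channel (widest range): 21 ≈ 8 + (p/100)(128 − 8), so p ≈ 100×(21 − 8)/(128 − 8) = 1300/120 = 10.83.
p = 11 reproduces all three channels after rounding.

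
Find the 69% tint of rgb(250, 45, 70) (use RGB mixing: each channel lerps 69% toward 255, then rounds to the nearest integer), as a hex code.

Lerp each channel 69% toward 255:
  R: 250 + 3.45 = 253.45 → 253
  G: 45 + 0.69×(255−45) = 45 + 144.9 = 189.9 → 190
  B: 70 + 127.65 = 197.65 → 198
rgb(253, 190, 198) = #fdbec6.

#fdbec6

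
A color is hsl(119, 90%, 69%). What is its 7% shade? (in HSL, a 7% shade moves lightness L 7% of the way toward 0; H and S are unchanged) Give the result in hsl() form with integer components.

hsl(119, 90%, 64%)

L moves 7% from 69 toward 0: 69 − 4.83 = 64.17 → 64.
H and S are unchanged.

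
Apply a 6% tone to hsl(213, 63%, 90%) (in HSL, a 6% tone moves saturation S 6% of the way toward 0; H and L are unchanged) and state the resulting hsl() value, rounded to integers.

hsl(213, 59%, 90%)

S moves 6% from 63 toward 0: 63 − 3.78 = 59.22 → 59.
H and L are unchanged.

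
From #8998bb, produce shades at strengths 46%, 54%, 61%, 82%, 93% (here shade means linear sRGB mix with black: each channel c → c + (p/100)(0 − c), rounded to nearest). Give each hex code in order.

#4a5265, #3f4656, #353b49, #191b22, #0a0b0d

#8998bb is rgb(137, 152, 187).
46%: (137 − 63.02 = 73.98→74, 152 − 69.92 = 82.08→82, 187 − 86.02 = 100.98→101) → #4a5265
54%: (137 − 73.98 = 63.02→63, 152 − 82.08 = 69.92→70, 187 − 100.98 = 86.02→86) → #3f4656
61%: (137 − 83.57 = 53.43→53, 152 − 92.72 = 59.28→59, 187 − 114.07 = 72.93→73) → #353b49
82%: (137 − 112.34 = 24.66→25, 152 − 124.64 = 27.36→27, 187 − 153.34 = 33.66→34) → #191b22
93%: (137 − 127.41 = 9.59→10, 152 − 141.36 = 10.64→11, 187 − 173.91 = 13.09→13) → #0a0b0d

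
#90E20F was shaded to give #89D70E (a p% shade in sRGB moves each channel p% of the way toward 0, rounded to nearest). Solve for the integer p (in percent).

#90E20F is rgb(144, 226, 15); #89D70E is rgb(137, 215, 14).
On the G channel (widest range): 215 ≈ 226 + (p/100)(0 − 226), so p ≈ 100×(215 − 226)/(0 − 226) = -1100/-226 = 4.87.
p = 5 reproduces all three channels after rounding.

5%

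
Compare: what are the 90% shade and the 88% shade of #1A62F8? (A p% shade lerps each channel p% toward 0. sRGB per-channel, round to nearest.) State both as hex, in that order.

#1A62F8 is rgb(26, 98, 248).
90% shade:
  R: 26 + 0.9×(0−26) = 26 − 23.4 = 2.6 → 3
  G: 98 + 0.9×(0−98) = 98 − 88.2 = 9.8 → 10
  B: 248 + 0.9×(0−248) = 248 − 223.2 = 24.8 → 25
  → #030A19
88% shade:
  R: 26 + 0.88×(0−26) = 26 − 22.88 = 3.12 → 3
  G: 98 − 86.24 = 11.76 → 12
  B: 248 − 218.24 = 29.76 → 30
  → #030C1E

#030A19, #030C1E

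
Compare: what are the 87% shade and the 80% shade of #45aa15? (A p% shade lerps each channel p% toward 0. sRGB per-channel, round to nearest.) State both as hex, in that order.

#45aa15 is rgb(69, 170, 21).
87% shade:
  R: 69 − 60.03 = 8.97 → 9
  G: 170 + 0.87×(0−170) = 170 − 147.9 = 22.1 → 22
  B: 21 + 0.87×(0−21) = 21 − 18.27 = 2.73 → 3
  → #091603
80% shade:
  R: 69 + 0.8×(0−69) = 69 − 55.2 = 13.8 → 14
  G: 170 + 0.8×(0−170) = 170 − 136 = 34 → 34
  B: 21 + 0.8×(0−21) = 21 − 16.8 = 4.2 → 4
  → #0e2204

#091603, #0e2204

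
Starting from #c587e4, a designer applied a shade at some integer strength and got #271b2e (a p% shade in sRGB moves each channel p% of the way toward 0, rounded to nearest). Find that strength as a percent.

80%

#c587e4 is rgb(197, 135, 228); #271b2e is rgb(39, 27, 46).
On the B channel (widest range): 46 ≈ 228 + (p/100)(0 − 228), so p ≈ 100×(46 − 228)/(0 − 228) = -18200/-228 = 79.82.
p = 80 reproduces all three channels after rounding.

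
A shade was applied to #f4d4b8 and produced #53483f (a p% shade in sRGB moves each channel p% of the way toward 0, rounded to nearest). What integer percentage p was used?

66%

#f4d4b8 is rgb(244, 212, 184); #53483f is rgb(83, 72, 63).
On the R channel (widest range): 83 ≈ 244 + (p/100)(0 − 244), so p ≈ 100×(83 − 244)/(0 − 244) = -16100/-244 = 65.98.
p = 66 reproduces all three channels after rounding.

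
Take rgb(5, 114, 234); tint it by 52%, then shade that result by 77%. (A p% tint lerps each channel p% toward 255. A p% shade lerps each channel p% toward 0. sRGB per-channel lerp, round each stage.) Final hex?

Per channel, c → c + 0.52(255 − c):
  R: 5 + 130 = 135 → 135
  G: 114 + 0.52×(255−114) = 114 + 73.32 = 187.32 → 187
  B: 234 + 0.52×(255−234) = 234 + 10.92 = 244.92 → 245
After the tint: rgb(135, 187, 245) = #87BBF5.
A 77% shade moves each channel 77% toward 0:
  R: 135 − 103.95 = 31.05 → 31
  G: 187 − 143.99 = 43.01 → 43
  B: 245 − 188.65 = 56.35 → 56
rgb(31, 43, 56) = #1F2B38.

#1F2B38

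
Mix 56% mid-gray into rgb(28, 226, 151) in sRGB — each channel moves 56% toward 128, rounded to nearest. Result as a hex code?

A 56% tone moves each channel 56% toward 128:
  R: 28 + 0.56×(128−28) = 28 + 56 = 84 → 84
  G: 226 + 0.56×(128−226) = 226 − 54.88 = 171.12 → 171
  B: 151 − 12.88 = 138.12 → 138
rgb(84, 171, 138) = #54AB8A.

#54AB8A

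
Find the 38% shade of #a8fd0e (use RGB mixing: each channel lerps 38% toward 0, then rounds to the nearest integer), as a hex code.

#689d09

#a8fd0e is rgb(168, 253, 14).
Per channel, c → c + 0.38(0 − c):
  R: 168 − 63.84 = 104.16 → 104
  G: 253 − 96.14 = 156.86 → 157
  B: 14 − 5.32 = 8.68 → 9
rgb(104, 157, 9) = #689d09.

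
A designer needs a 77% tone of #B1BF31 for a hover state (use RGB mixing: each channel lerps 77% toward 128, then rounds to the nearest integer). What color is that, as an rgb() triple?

rgb(139, 142, 110)

#B1BF31 is rgb(177, 191, 49).
Per channel, c → c + 0.77(128 − c):
  R: 177 + 0.77×(128−177) = 177 − 37.73 = 139.27 → 139
  G: 191 + 0.77×(128−191) = 191 − 48.51 = 142.49 → 142
  B: 49 + 0.77×(128−49) = 49 + 60.83 = 109.83 → 110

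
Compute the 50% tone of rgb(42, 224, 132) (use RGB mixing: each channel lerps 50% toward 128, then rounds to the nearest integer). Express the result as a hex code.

Lerp each channel 50% toward 128:
  R: 42 + 43 = 85 → 85
  G: 224 + 0.5×(128−224) = 224 − 48 = 176 → 176
  B: 132 + 0.5×(128−132) = 132 − 2 = 130 → 130
rgb(85, 176, 130) = #55b082.

#55b082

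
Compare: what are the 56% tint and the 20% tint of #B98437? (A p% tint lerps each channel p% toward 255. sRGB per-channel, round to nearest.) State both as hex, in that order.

#B98437 is rgb(185, 132, 55).
56% tint:
  R: 185 + 0.56×(255−185) = 185 + 39.2 = 224.2 → 224
  G: 132 + 68.88 = 200.88 → 201
  B: 55 + 112 = 167 → 167
  → #E0C9A7
20% tint:
  R: 185 + 0.2×(255−185) = 185 + 14 = 199 → 199
  G: 132 + 0.2×(255−132) = 132 + 24.6 = 156.6 → 157
  B: 55 + 0.2×(255−55) = 55 + 40 = 95 → 95
  → #C79D5F

#E0C9A7, #C79D5F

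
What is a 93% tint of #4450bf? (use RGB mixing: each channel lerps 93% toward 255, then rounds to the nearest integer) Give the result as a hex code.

#f2f3fb

#4450bf is rgb(68, 80, 191).
Lerp each channel 93% toward 255:
  R: 68 + 0.93×(255−68) = 68 + 173.91 = 241.91 → 242
  G: 80 + 0.93×(255−80) = 80 + 162.75 = 242.75 → 243
  B: 191 + 59.52 = 250.52 → 251
rgb(242, 243, 251) = #f2f3fb.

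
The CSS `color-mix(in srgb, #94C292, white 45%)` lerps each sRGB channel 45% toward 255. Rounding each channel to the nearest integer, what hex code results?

#94C292 is rgb(148, 194, 146).
A 45% tint moves each channel 45% toward 255:
  R: 148 + 0.45×(255−148) = 148 + 48.15 = 196.15 → 196
  G: 194 + 0.45×(255−194) = 194 + 27.45 = 221.45 → 221
  B: 146 + 0.45×(255−146) = 146 + 49.05 = 195.05 → 195
rgb(196, 221, 195) = #C4DDC3.

#C4DDC3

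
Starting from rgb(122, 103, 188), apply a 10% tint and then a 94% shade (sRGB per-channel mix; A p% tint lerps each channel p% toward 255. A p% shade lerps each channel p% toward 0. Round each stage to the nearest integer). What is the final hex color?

#08070C

Per channel, c → c + 0.1(255 − c):
  R: 122 + 13.3 = 135.3 → 135
  G: 103 + 15.2 = 118.2 → 118
  B: 188 + 6.7 = 194.7 → 195
After the tint: rgb(135, 118, 195) = #8776C3.
A 94% shade moves each channel 94% toward 0:
  R: 135 − 126.9 = 8.1 → 8
  G: 118 + 0.94×(0−118) = 118 − 110.92 = 7.08 → 7
  B: 195 + 0.94×(0−195) = 195 − 183.3 = 11.7 → 12
rgb(8, 7, 12) = #08070C.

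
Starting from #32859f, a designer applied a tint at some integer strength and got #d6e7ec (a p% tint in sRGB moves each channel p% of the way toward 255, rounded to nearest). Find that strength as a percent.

#32859f is rgb(50, 133, 159); #d6e7ec is rgb(214, 231, 236).
On the R channel (widest range): 214 ≈ 50 + (p/100)(255 − 50), so p ≈ 100×(214 − 50)/(255 − 50) = 16400/205 = 80.00.
p = 80 reproduces all three channels after rounding.

80%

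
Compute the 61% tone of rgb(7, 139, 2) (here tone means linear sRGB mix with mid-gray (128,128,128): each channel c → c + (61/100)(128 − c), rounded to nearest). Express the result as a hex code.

Per channel, c → c + 0.61(128 − c):
  R: 7 + 0.61×(128−7) = 7 + 73.81 = 80.81 → 81
  G: 139 + 0.61×(128−139) = 139 − 6.71 = 132.29 → 132
  B: 2 + 76.86 = 78.86 → 79
rgb(81, 132, 79) = #51844F.

#51844F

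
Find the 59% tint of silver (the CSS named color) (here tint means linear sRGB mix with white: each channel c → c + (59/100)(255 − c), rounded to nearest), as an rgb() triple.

rgb(229, 229, 229)

CSS silver is rgb(192, 192, 192).
A 59% tint moves each channel 59% toward 255:
  R: 192 + 37.17 = 229.17 → 229
  G: 192 + 37.17 = 229.17 → 229
  B: 192 + 0.59×(255−192) = 192 + 37.17 = 229.17 → 229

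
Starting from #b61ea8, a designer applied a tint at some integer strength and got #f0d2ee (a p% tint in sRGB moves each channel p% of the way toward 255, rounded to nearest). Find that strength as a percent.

80%

#b61ea8 is rgb(182, 30, 168); #f0d2ee is rgb(240, 210, 238).
On the G channel (widest range): 210 ≈ 30 + (p/100)(255 − 30), so p ≈ 100×(210 − 30)/(255 − 30) = 18000/225 = 80.00.
p = 80 reproduces all three channels after rounding.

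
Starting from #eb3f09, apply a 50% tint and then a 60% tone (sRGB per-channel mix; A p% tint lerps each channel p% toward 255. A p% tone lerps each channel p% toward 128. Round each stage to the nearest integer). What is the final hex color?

#af8c82

#eb3f09 is rgb(235, 63, 9).
A 50% tint moves each channel 50% toward 255:
  R: 235 + 0.5×(255−235) = 235 + 10 = 245 → 245
  G: 63 + 96 = 159 → 159
  B: 9 + 0.5×(255−9) = 9 + 123 = 132 → 132
After the tint: rgb(245, 159, 132) = #f59f84.
Per channel, c → c + 0.6(128 − c):
  R: 245 − 70.2 = 174.8 → 175
  G: 159 − 18.6 = 140.4 → 140
  B: 132 + 0.6×(128−132) = 132 − 2.4 = 129.6 → 130
rgb(175, 140, 130) = #af8c82.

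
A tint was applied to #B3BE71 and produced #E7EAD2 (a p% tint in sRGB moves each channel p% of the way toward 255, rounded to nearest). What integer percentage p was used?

68%

#B3BE71 is rgb(179, 190, 113); #E7EAD2 is rgb(231, 234, 210).
On the B channel (widest range): 210 ≈ 113 + (p/100)(255 − 113), so p ≈ 100×(210 − 113)/(255 − 113) = 9700/142 = 68.31.
p = 68 reproduces all three channels after rounding.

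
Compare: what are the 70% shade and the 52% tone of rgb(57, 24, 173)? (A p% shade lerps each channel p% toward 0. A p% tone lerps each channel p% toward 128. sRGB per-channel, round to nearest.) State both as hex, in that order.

70% shade:
  R: 57 + 0.7×(0−57) = 57 − 39.9 = 17.1 → 17
  G: 24 + 0.7×(0−24) = 24 − 16.8 = 7.2 → 7
  B: 173 + 0.7×(0−173) = 173 − 121.1 = 51.9 → 52
  → #110734
52% tone:
  R: 57 + 36.92 = 93.92 → 94
  G: 24 + 54.08 = 78.08 → 78
  B: 173 − 23.4 = 149.6 → 150
  → #5E4E96

#110734, #5E4E96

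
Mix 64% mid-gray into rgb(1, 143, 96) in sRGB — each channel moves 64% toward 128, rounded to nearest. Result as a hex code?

#528574

A 64% tone moves each channel 64% toward 128:
  R: 1 + 0.64×(128−1) = 1 + 81.28 = 82.28 → 82
  G: 143 + 0.64×(128−143) = 143 − 9.6 = 133.4 → 133
  B: 96 + 20.48 = 116.48 → 116
rgb(82, 133, 116) = #528574.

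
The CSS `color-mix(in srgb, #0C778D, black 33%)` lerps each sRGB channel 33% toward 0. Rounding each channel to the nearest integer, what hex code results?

#0C778D is rgb(12, 119, 141).
Per channel, c → c + 0.33(0 − c):
  R: 12 − 3.96 = 8.04 → 8
  G: 119 − 39.27 = 79.73 → 80
  B: 141 − 46.53 = 94.47 → 94
rgb(8, 80, 94) = #08505E.

#08505E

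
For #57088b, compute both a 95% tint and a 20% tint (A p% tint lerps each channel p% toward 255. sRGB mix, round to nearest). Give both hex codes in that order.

#f7f3f9, #7939a2

#57088b is rgb(87, 8, 139).
95% tint:
  R: 87 + 0.95×(255−87) = 87 + 159.6 = 246.6 → 247
  G: 8 + 234.65 = 242.65 → 243
  B: 139 + 0.95×(255−139) = 139 + 110.2 = 249.2 → 249
  → #f7f3f9
20% tint:
  R: 87 + 33.6 = 120.6 → 121
  G: 8 + 0.2×(255−8) = 8 + 49.4 = 57.4 → 57
  B: 139 + 23.2 = 162.2 → 162
  → #7939a2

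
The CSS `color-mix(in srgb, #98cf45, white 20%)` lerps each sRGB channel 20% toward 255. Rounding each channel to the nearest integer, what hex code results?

#98cf45 is rgb(152, 207, 69).
A 20% tint moves each channel 20% toward 255:
  R: 152 + 0.2×(255−152) = 152 + 20.6 = 172.6 → 173
  G: 207 + 9.6 = 216.6 → 217
  B: 69 + 0.2×(255−69) = 69 + 37.2 = 106.2 → 106
rgb(173, 217, 106) = #add96a.

#add96a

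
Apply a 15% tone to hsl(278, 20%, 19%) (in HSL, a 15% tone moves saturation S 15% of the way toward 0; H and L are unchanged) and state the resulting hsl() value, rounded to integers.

S moves 15% from 20 toward 0: 20 − 3 = 17 → 17.
H and L are unchanged.

hsl(278, 17%, 19%)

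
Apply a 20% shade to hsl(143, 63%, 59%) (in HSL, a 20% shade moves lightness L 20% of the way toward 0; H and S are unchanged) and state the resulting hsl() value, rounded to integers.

hsl(143, 63%, 47%)

L moves 20% from 59 toward 0: 59 − 11.8 = 47.2 → 47.
H and S are unchanged.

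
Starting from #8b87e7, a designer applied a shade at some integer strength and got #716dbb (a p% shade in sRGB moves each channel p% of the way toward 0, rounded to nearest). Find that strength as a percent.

19%

#8b87e7 is rgb(139, 135, 231); #716dbb is rgb(113, 109, 187).
On the B channel (widest range): 187 ≈ 231 + (p/100)(0 − 231), so p ≈ 100×(187 − 231)/(0 − 231) = -4400/-231 = 19.05.
p = 19 reproduces all three channels after rounding.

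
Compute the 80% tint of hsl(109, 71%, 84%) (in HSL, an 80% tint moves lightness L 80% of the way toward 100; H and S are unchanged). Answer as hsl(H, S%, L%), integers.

L moves 80% from 84 toward 100: 84 + 12.8 = 96.8 → 97.
H and S are unchanged.

hsl(109, 71%, 97%)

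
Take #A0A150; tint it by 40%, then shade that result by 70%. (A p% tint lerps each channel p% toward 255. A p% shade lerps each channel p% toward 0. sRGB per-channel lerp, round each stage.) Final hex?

#A0A150 is rgb(160, 161, 80).
A 40% tint moves each channel 40% toward 255:
  R: 160 + 38 = 198 → 198
  G: 161 + 0.4×(255−161) = 161 + 37.6 = 198.6 → 199
  B: 80 + 0.4×(255−80) = 80 + 70 = 150 → 150
After the tint: rgb(198, 199, 150) = #C6C796.
A 70% shade moves each channel 70% toward 0:
  R: 198 + 0.7×(0−198) = 198 − 138.6 = 59.4 → 59
  G: 199 + 0.7×(0−199) = 199 − 139.3 = 59.7 → 60
  B: 150 + 0.7×(0−150) = 150 − 105 = 45 → 45
rgb(59, 60, 45) = #3B3C2D.

#3B3C2D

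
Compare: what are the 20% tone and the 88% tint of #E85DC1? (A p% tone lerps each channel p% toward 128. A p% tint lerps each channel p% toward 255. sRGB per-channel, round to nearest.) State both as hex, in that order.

#D364B4, #FCECF8

#E85DC1 is rgb(232, 93, 193).
20% tone:
  R: 232 + 0.2×(128−232) = 232 − 20.8 = 211.2 → 211
  G: 93 + 0.2×(128−93) = 93 + 7 = 100 → 100
  B: 193 + 0.2×(128−193) = 193 − 13 = 180 → 180
  → #D364B4
88% tint:
  R: 232 + 0.88×(255−232) = 232 + 20.24 = 252.24 → 252
  G: 93 + 0.88×(255−93) = 93 + 142.56 = 235.56 → 236
  B: 193 + 0.88×(255−193) = 193 + 54.56 = 247.56 → 248
  → #FCECF8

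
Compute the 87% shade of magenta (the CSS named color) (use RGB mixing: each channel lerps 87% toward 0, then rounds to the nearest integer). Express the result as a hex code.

CSS magenta is rgb(255, 0, 255).
Lerp each channel 87% toward 0:
  R: 255 + 0.87×(0−255) = 255 − 221.85 = 33.15 → 33
  G: 0 + 0 = 0 → 0
  B: 255 + 0.87×(0−255) = 255 − 221.85 = 33.15 → 33
rgb(33, 0, 33) = #210021.

#210021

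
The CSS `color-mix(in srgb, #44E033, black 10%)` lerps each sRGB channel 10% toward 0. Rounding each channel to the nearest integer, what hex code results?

#3DCA2E

#44E033 is rgb(68, 224, 51).
A 10% shade moves each channel 10% toward 0:
  R: 68 + 0.1×(0−68) = 68 − 6.8 = 61.2 → 61
  G: 224 − 22.4 = 201.6 → 202
  B: 51 + 0.1×(0−51) = 51 − 5.1 = 45.9 → 46
rgb(61, 202, 46) = #3DCA2E.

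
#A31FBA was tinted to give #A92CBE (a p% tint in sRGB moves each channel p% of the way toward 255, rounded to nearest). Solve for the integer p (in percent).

#A31FBA is rgb(163, 31, 186); #A92CBE is rgb(169, 44, 190).
On the G channel (widest range): 44 ≈ 31 + (p/100)(255 − 31), so p ≈ 100×(44 − 31)/(255 − 31) = 1300/224 = 5.80.
p = 6 reproduces all three channels after rounding.

6%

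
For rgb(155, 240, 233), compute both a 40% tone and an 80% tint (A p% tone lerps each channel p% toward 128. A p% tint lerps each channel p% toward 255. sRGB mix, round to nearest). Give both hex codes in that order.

#90C3BF, #EBFCFB

40% tone:
  R: 155 − 10.8 = 144.2 → 144
  G: 240 + 0.4×(128−240) = 240 − 44.8 = 195.2 → 195
  B: 233 + 0.4×(128−233) = 233 − 42 = 191 → 191
  → #90C3BF
80% tint:
  R: 155 + 80 = 235 → 235
  G: 240 + 0.8×(255−240) = 240 + 12 = 252 → 252
  B: 233 + 0.8×(255−233) = 233 + 17.6 = 250.6 → 251
  → #EBFCFB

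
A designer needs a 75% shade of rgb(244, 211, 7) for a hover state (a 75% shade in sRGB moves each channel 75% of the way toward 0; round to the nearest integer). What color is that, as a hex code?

Lerp each channel 75% toward 0:
  R: 244 − 183 = 61 → 61
  G: 211 + 0.75×(0−211) = 211 − 158.25 = 52.75 → 53
  B: 7 + 0.75×(0−7) = 7 − 5.25 = 1.75 → 2
rgb(61, 53, 2) = #3D3502.

#3D3502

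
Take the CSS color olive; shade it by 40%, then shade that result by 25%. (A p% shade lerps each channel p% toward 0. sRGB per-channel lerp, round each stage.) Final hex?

CSS olive is rgb(128, 128, 0).
Per channel, c → c + 0.4(0 − c):
  R: 128 + 0.4×(0−128) = 128 − 51.2 = 76.8 → 77
  G: 128 + 0.4×(0−128) = 128 − 51.2 = 76.8 → 77
  B: 0 + 0.4×(0−0) = 0 + 0 = 0 → 0
After the shade: rgb(77, 77, 0) = #4D4D00.
A 25% shade moves each channel 25% toward 0:
  R: 77 + 0.25×(0−77) = 77 − 19.25 = 57.75 → 58
  G: 77 + 0.25×(0−77) = 77 − 19.25 = 57.75 → 58
  B: 0 + 0.25×(0−0) = 0 + 0 = 0 → 0
rgb(58, 58, 0) = #3A3A00.

#3A3A00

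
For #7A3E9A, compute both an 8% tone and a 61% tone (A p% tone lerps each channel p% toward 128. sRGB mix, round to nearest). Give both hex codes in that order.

#7A3E9A is rgb(122, 62, 154).
8% tone:
  R: 122 + 0.48 = 122.48 → 122
  G: 62 + 5.28 = 67.28 → 67
  B: 154 − 2.08 = 151.92 → 152
  → #7A4398
61% tone:
  R: 122 + 0.61×(128−122) = 122 + 3.66 = 125.66 → 126
  G: 62 + 0.61×(128−62) = 62 + 40.26 = 102.26 → 102
  B: 154 + 0.61×(128−154) = 154 − 15.86 = 138.14 → 138
  → #7E668A

#7A4398, #7E668A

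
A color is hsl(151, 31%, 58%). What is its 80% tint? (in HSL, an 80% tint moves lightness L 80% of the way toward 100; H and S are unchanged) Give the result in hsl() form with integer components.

hsl(151, 31%, 92%)

L moves 80% from 58 toward 100: 58 + 33.6 = 91.6 → 92.
H and S are unchanged.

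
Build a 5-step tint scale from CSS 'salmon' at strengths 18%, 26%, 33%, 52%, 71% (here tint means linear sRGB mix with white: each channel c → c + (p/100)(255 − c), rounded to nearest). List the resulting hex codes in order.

#fb978b, #fba197, #fcaaa1, #fdc2bb, #fedad6

CSS salmon is rgb(250, 128, 114).
18%: (250 + 0.9 = 250.9→251, 128 + 22.86 = 150.86→151, 114 + 25.38 = 139.38→139) → #fb978b
26%: (250 + 1.3 = 251.3→251, 128 + 33.02 = 161.02→161, 114 + 36.66 = 150.66→151) → #fba197
33%: (250 + 1.65 = 251.65→252, 128 + 41.91 = 169.91→170, 114 + 46.53 = 160.53→161) → #fcaaa1
52%: (250 + 2.6 = 252.6→253, 128 + 66.04 = 194.04→194, 114 + 73.32 = 187.32→187) → #fdc2bb
71%: (250 + 3.55 = 253.55→254, 128 + 90.17 = 218.17→218, 114 + 100.11 = 214.11→214) → #fedad6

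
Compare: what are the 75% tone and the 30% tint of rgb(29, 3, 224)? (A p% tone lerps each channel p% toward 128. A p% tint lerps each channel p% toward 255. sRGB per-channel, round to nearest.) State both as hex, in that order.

75% tone:
  R: 29 + 0.75×(128−29) = 29 + 74.25 = 103.25 → 103
  G: 3 + 93.75 = 96.75 → 97
  B: 224 − 72 = 152 → 152
  → #676198
30% tint:
  R: 29 + 67.8 = 96.8 → 97
  G: 3 + 0.3×(255−3) = 3 + 75.6 = 78.6 → 79
  B: 224 + 0.3×(255−224) = 224 + 9.3 = 233.3 → 233
  → #614fe9

#676198, #614fe9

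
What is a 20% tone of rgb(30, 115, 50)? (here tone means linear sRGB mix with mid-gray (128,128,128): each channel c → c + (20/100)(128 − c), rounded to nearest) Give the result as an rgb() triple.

rgb(50, 118, 66)

Lerp each channel 20% toward 128:
  R: 30 + 0.2×(128−30) = 30 + 19.6 = 49.6 → 50
  G: 115 + 0.2×(128−115) = 115 + 2.6 = 117.6 → 118
  B: 50 + 15.6 = 65.6 → 66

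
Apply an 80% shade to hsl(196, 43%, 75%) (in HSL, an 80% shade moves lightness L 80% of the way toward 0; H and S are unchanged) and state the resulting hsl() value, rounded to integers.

hsl(196, 43%, 15%)

L moves 80% from 75 toward 0: 75 − 60 = 15 → 15.
H and S are unchanged.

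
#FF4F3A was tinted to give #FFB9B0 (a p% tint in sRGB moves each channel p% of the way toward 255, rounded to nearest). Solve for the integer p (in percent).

#FF4F3A is rgb(255, 79, 58); #FFB9B0 is rgb(255, 185, 176).
On the B channel (widest range): 176 ≈ 58 + (p/100)(255 − 58), so p ≈ 100×(176 − 58)/(255 − 58) = 11800/197 = 59.90.
p = 60 reproduces all three channels after rounding.

60%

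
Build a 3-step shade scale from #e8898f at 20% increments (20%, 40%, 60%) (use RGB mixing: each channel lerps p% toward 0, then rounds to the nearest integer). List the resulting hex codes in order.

#e8898f is rgb(232, 137, 143).
20%: (232 − 46.4 = 185.6→186, 137 − 27.4 = 109.6→110, 143 − 28.6 = 114.4→114) → #ba6e72
40%: (232 − 92.8 = 139.2→139, 137 − 54.8 = 82.2→82, 143 − 57.2 = 85.8→86) → #8b5256
60%: (232 − 139.2 = 92.8→93, 137 − 82.2 = 54.8→55, 143 − 85.8 = 57.2→57) → #5d3739

#ba6e72, #8b5256, #5d3739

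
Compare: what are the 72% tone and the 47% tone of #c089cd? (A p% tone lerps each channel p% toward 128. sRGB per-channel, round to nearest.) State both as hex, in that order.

#c089cd is rgb(192, 137, 205).
72% tone:
  R: 192 − 46.08 = 145.92 → 146
  G: 137 − 6.48 = 130.52 → 131
  B: 205 − 55.44 = 149.56 → 150
  → #928396
47% tone:
  R: 192 − 30.08 = 161.92 → 162
  G: 137 + 0.47×(128−137) = 137 − 4.23 = 132.77 → 133
  B: 205 + 0.47×(128−205) = 205 − 36.19 = 168.81 → 169
  → #a285a9

#928396, #a285a9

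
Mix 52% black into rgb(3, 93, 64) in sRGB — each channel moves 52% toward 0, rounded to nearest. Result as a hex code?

A 52% shade moves each channel 52% toward 0:
  R: 3 + 0.52×(0−3) = 3 − 1.56 = 1.44 → 1
  G: 93 + 0.52×(0−93) = 93 − 48.36 = 44.64 → 45
  B: 64 + 0.52×(0−64) = 64 − 33.28 = 30.72 → 31
rgb(1, 45, 31) = #012D1F.

#012D1F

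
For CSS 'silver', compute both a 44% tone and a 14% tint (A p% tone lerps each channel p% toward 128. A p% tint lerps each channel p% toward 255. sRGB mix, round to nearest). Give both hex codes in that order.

#A4A4A4, #C9C9C9

CSS silver is rgb(192, 192, 192).
44% tone:
  R: 192 + 0.44×(128−192) = 192 − 28.16 = 163.84 → 164
  G: 192 − 28.16 = 163.84 → 164
  B: 192 − 28.16 = 163.84 → 164
  → #A4A4A4
14% tint:
  R: 192 + 8.82 = 200.82 → 201
  G: 192 + 0.14×(255−192) = 192 + 8.82 = 200.82 → 201
  B: 192 + 8.82 = 200.82 → 201
  → #C9C9C9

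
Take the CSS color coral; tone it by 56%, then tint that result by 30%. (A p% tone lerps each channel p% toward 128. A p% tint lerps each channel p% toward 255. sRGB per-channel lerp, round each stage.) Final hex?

CSS coral is rgb(255, 127, 80).
Per channel, c → c + 0.56(128 − c):
  R: 255 + 0.56×(128−255) = 255 − 71.12 = 183.88 → 184
  G: 127 + 0.56×(128−127) = 127 + 0.56 = 127.56 → 128
  B: 80 + 26.88 = 106.88 → 107
After the tone: rgb(184, 128, 107) = #B8806B.
Per channel, c → c + 0.3(255 − c):
  R: 184 + 21.3 = 205.3 → 205
  G: 128 + 0.3×(255−128) = 128 + 38.1 = 166.1 → 166
  B: 107 + 0.3×(255−107) = 107 + 44.4 = 151.4 → 151
rgb(205, 166, 151) = #CDA697.

#CDA697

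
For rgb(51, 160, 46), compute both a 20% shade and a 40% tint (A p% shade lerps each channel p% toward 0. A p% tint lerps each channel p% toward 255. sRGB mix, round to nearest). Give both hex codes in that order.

#298025, #85C682

20% shade:
  R: 51 + 0.2×(0−51) = 51 − 10.2 = 40.8 → 41
  G: 160 + 0.2×(0−160) = 160 − 32 = 128 → 128
  B: 46 + 0.2×(0−46) = 46 − 9.2 = 36.8 → 37
  → #298025
40% tint:
  R: 51 + 0.4×(255−51) = 51 + 81.6 = 132.6 → 133
  G: 160 + 0.4×(255−160) = 160 + 38 = 198 → 198
  B: 46 + 83.6 = 129.6 → 130
  → #85C682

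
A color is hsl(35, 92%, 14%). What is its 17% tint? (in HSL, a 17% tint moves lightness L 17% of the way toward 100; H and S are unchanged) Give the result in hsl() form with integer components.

hsl(35, 92%, 29%)

L moves 17% from 14 toward 100: 14 + 14.62 = 28.62 → 29.
H and S are unchanged.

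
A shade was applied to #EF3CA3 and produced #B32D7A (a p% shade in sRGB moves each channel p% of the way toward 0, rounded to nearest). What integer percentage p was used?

25%

#EF3CA3 is rgb(239, 60, 163); #B32D7A is rgb(179, 45, 122).
On the R channel (widest range): 179 ≈ 239 + (p/100)(0 − 239), so p ≈ 100×(179 − 239)/(0 − 239) = -6000/-239 = 25.10.
p = 25 reproduces all three channels after rounding.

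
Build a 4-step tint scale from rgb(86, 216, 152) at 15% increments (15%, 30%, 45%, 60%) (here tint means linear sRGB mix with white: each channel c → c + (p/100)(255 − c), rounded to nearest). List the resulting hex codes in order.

#6FDEA7, #89E4B7, #A2EAC6, #BBEFD6

15%: (86 + 25.35 = 111.35→111, 216 + 5.85 = 221.85→222, 152 + 15.45 = 167.45→167) → #6FDEA7
30%: (86 + 50.7 = 136.7→137, 216 + 11.7 = 227.7→228, 152 + 30.9 = 182.9→183) → #89E4B7
45%: (86 + 76.05 = 162.05→162, 216 + 17.55 = 233.55→234, 152 + 46.35 = 198.35→198) → #A2EAC6
60%: (86 + 101.4 = 187.4→187, 216 + 23.4 = 239.4→239, 152 + 61.8 = 213.8→214) → #BBEFD6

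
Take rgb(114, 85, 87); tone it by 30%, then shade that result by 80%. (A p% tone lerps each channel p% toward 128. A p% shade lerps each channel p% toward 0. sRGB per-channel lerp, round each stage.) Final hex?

#181414

Lerp each channel 30% toward 128:
  R: 114 + 0.3×(128−114) = 114 + 4.2 = 118.2 → 118
  G: 85 + 12.9 = 97.9 → 98
  B: 87 + 12.3 = 99.3 → 99
After the tone: rgb(118, 98, 99) = #766263.
Lerp each channel 80% toward 0:
  R: 118 + 0.8×(0−118) = 118 − 94.4 = 23.6 → 24
  G: 98 − 78.4 = 19.6 → 20
  B: 99 + 0.8×(0−99) = 99 − 79.2 = 19.8 → 20
rgb(24, 20, 20) = #181414.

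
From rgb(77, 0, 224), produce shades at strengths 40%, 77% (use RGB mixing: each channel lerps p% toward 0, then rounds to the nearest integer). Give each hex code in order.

40%: (77 − 30.8 = 46.2→46, 0→0, 224 − 89.6 = 134.4→134) → #2e0086
77%: (77 − 59.29 = 17.71→18, 0→0, 224 − 172.48 = 51.52→52) → #120034

#2e0086, #120034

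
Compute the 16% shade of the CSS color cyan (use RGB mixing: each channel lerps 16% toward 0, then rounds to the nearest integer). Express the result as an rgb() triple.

CSS cyan is rgb(0, 255, 255).
Lerp each channel 16% toward 0:
  R: 0 + 0.16×(0−0) = 0 + 0 = 0 → 0
  G: 255 + 0.16×(0−255) = 255 − 40.8 = 214.2 → 214
  B: 255 + 0.16×(0−255) = 255 − 40.8 = 214.2 → 214

rgb(0, 214, 214)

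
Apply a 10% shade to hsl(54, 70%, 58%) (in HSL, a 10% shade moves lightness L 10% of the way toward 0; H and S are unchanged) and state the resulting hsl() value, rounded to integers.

hsl(54, 70%, 52%)

L moves 10% from 58 toward 0: 58 − 5.8 = 52.2 → 52.
H and S are unchanged.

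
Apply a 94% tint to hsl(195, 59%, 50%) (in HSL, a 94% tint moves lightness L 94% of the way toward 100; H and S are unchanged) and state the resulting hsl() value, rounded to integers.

L moves 94% from 50 toward 100: 50 + 47 = 97 → 97.
H and S are unchanged.

hsl(195, 59%, 97%)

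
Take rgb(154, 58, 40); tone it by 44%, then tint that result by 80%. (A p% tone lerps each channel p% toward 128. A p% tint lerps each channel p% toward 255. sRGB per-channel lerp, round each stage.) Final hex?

Per channel, c → c + 0.44(128 − c):
  R: 154 + 0.44×(128−154) = 154 − 11.44 = 142.56 → 143
  G: 58 + 30.8 = 88.8 → 89
  B: 40 + 0.44×(128−40) = 40 + 38.72 = 78.72 → 79
After the tone: rgb(143, 89, 79) = #8f594f.
Per channel, c → c + 0.8(255 − c):
  R: 143 + 89.6 = 232.6 → 233
  G: 89 + 0.8×(255−89) = 89 + 132.8 = 221.8 → 222
  B: 79 + 0.8×(255−79) = 79 + 140.8 = 219.8 → 220
rgb(233, 222, 220) = #e9dedc.

#e9dedc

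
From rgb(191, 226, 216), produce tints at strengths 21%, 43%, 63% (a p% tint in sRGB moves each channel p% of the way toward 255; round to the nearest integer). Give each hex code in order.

21%: (191 + 13.44 = 204.44→204, 226 + 6.09 = 232.09→232, 216 + 8.19 = 224.19→224) → #CCE8E0
43%: (191 + 27.52 = 218.52→219, 226 + 12.47 = 238.47→238, 216 + 16.77 = 232.77→233) → #DBEEE9
63%: (191 + 40.32 = 231.32→231, 226 + 18.27 = 244.27→244, 216 + 24.57 = 240.57→241) → #E7F4F1

#CCE8E0, #DBEEE9, #E7F4F1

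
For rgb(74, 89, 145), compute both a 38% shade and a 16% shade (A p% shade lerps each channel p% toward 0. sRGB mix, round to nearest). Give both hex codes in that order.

#2e375a, #3e4b7a

38% shade:
  R: 74 + 0.38×(0−74) = 74 − 28.12 = 45.88 → 46
  G: 89 + 0.38×(0−89) = 89 − 33.82 = 55.18 → 55
  B: 145 + 0.38×(0−145) = 145 − 55.1 = 89.9 → 90
  → #2e375a
16% shade:
  R: 74 + 0.16×(0−74) = 74 − 11.84 = 62.16 → 62
  G: 89 + 0.16×(0−89) = 89 − 14.24 = 74.76 → 75
  B: 145 − 23.2 = 121.8 → 122
  → #3e4b7a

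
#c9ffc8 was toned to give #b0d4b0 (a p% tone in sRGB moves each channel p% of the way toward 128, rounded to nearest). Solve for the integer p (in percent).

#c9ffc8 is rgb(201, 255, 200); #b0d4b0 is rgb(176, 212, 176).
On the G channel (widest range): 212 ≈ 255 + (p/100)(128 − 255), so p ≈ 100×(212 − 255)/(128 − 255) = -4300/-127 = 33.86.
p = 34 reproduces all three channels after rounding.

34%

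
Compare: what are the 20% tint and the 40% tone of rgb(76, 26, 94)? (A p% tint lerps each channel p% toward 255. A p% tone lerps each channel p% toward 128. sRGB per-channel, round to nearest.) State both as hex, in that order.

#70487e, #61436c

20% tint:
  R: 76 + 0.2×(255−76) = 76 + 35.8 = 111.8 → 112
  G: 26 + 45.8 = 71.8 → 72
  B: 94 + 0.2×(255−94) = 94 + 32.2 = 126.2 → 126
  → #70487e
40% tone:
  R: 76 + 0.4×(128−76) = 76 + 20.8 = 96.8 → 97
  G: 26 + 0.4×(128−26) = 26 + 40.8 = 66.8 → 67
  B: 94 + 0.4×(128−94) = 94 + 13.6 = 107.6 → 108
  → #61436c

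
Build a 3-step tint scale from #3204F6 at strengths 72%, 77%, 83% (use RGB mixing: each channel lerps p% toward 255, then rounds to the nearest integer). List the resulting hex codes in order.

#C6B9FC, #D0C5FD, #DCD4FD

#3204F6 is rgb(50, 4, 246).
72%: (50 + 147.6 = 197.6→198, 4 + 180.72 = 184.72→185, 246 + 6.48 = 252.48→252) → #C6B9FC
77%: (50 + 157.85 = 207.85→208, 4 + 193.27 = 197.27→197, 246 + 6.93 = 252.93→253) → #D0C5FD
83%: (50 + 170.15 = 220.15→220, 4 + 208.33 = 212.33→212, 246 + 7.47 = 253.47→253) → #DCD4FD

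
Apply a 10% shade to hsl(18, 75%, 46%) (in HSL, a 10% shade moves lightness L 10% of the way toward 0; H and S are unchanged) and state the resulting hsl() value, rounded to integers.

hsl(18, 75%, 41%)

L moves 10% from 46 toward 0: 46 − 4.6 = 41.4 → 41.
H and S are unchanged.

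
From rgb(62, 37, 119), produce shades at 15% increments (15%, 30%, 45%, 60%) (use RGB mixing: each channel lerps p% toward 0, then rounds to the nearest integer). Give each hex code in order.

#351F65, #2B1A53, #221441, #190F30

15%: (62 − 9.3 = 52.7→53, 37 − 5.55 = 31.45→31, 119 − 17.85 = 101.15→101) → #351F65
30%: (62 − 18.6 = 43.4→43, 37 − 11.1 = 25.9→26, 119 − 35.7 = 83.3→83) → #2B1A53
45%: (62 − 27.9 = 34.1→34, 37 − 16.65 = 20.35→20, 119 − 53.55 = 65.45→65) → #221441
60%: (62 − 37.2 = 24.8→25, 37 − 22.2 = 14.8→15, 119 − 71.4 = 47.6→48) → #190F30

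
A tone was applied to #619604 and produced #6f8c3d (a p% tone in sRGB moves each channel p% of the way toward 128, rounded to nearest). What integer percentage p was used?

#619604 is rgb(97, 150, 4); #6f8c3d is rgb(111, 140, 61).
On the B channel (widest range): 61 ≈ 4 + (p/100)(128 − 4), so p ≈ 100×(61 − 4)/(128 − 4) = 5700/124 = 45.97.
p = 46 reproduces all three channels after rounding.

46%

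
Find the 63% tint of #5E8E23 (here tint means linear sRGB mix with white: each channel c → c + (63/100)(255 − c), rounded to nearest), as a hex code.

#5E8E23 is rgb(94, 142, 35).
Lerp each channel 63% toward 255:
  R: 94 + 0.63×(255−94) = 94 + 101.43 = 195.43 → 195
  G: 142 + 71.19 = 213.19 → 213
  B: 35 + 0.63×(255−35) = 35 + 138.6 = 173.6 → 174
rgb(195, 213, 174) = #C3D5AE.

#C3D5AE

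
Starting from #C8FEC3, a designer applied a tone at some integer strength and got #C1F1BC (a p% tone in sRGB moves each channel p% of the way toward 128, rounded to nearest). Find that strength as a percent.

#C8FEC3 is rgb(200, 254, 195); #C1F1BC is rgb(193, 241, 188).
On the G channel (widest range): 241 ≈ 254 + (p/100)(128 − 254), so p ≈ 100×(241 − 254)/(128 − 254) = -1300/-126 = 10.32.
p = 10 reproduces all three channels after rounding.

10%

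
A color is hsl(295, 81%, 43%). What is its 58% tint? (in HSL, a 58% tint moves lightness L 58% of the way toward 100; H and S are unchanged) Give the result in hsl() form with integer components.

hsl(295, 81%, 76%)

L moves 58% from 43 toward 100: 43 + 33.06 = 76.06 → 76.
H and S are unchanged.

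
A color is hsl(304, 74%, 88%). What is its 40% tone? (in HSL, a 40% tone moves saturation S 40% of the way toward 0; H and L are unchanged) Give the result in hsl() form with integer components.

hsl(304, 44%, 88%)

S moves 40% from 74 toward 0: 74 − 29.6 = 44.4 → 44.
H and L are unchanged.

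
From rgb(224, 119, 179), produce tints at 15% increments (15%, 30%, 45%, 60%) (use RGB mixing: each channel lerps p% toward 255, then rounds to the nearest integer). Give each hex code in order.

#E58BBE, #E9A0CA, #EEB4D5, #F3C9E1

15%: (224 + 4.65 = 228.65→229, 119 + 20.4 = 139.4→139, 179 + 11.4 = 190.4→190) → #E58BBE
30%: (224 + 9.3 = 233.3→233, 119 + 40.8 = 159.8→160, 179 + 22.8 = 201.8→202) → #E9A0CA
45%: (224 + 13.95 = 237.95→238, 119 + 61.2 = 180.2→180, 179 + 34.2 = 213.2→213) → #EEB4D5
60%: (224 + 18.6 = 242.6→243, 119 + 81.6 = 200.6→201, 179 + 45.6 = 224.6→225) → #F3C9E1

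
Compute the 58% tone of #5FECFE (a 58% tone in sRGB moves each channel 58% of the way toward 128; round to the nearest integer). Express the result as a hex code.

#72ADB5

#5FECFE is rgb(95, 236, 254).
Per channel, c → c + 0.58(128 − c):
  R: 95 + 0.58×(128−95) = 95 + 19.14 = 114.14 → 114
  G: 236 − 62.64 = 173.36 → 173
  B: 254 + 0.58×(128−254) = 254 − 73.08 = 180.92 → 181
rgb(114, 173, 181) = #72ADB5.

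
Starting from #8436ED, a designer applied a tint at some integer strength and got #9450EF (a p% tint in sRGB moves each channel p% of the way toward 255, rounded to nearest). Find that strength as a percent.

13%

#8436ED is rgb(132, 54, 237); #9450EF is rgb(148, 80, 239).
On the G channel (widest range): 80 ≈ 54 + (p/100)(255 − 54), so p ≈ 100×(80 − 54)/(255 − 54) = 2600/201 = 12.94.
p = 13 reproduces all three channels after rounding.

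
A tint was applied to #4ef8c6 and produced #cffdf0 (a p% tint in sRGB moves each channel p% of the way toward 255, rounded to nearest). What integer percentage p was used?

#4ef8c6 is rgb(78, 248, 198); #cffdf0 is rgb(207, 253, 240).
On the R channel (widest range): 207 ≈ 78 + (p/100)(255 − 78), so p ≈ 100×(207 − 78)/(255 − 78) = 12900/177 = 72.88.
p = 73 reproduces all three channels after rounding.

73%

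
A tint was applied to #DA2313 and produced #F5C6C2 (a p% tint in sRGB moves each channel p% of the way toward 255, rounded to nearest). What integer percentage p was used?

74%

#DA2313 is rgb(218, 35, 19); #F5C6C2 is rgb(245, 198, 194).
On the B channel (widest range): 194 ≈ 19 + (p/100)(255 − 19), so p ≈ 100×(194 − 19)/(255 − 19) = 17500/236 = 74.15.
p = 74 reproduces all three channels after rounding.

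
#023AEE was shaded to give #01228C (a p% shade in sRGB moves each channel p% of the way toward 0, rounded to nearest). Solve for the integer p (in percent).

41%

#023AEE is rgb(2, 58, 238); #01228C is rgb(1, 34, 140).
On the B channel (widest range): 140 ≈ 238 + (p/100)(0 − 238), so p ≈ 100×(140 − 238)/(0 − 238) = -9800/-238 = 41.18.
p = 41 reproduces all three channels after rounding.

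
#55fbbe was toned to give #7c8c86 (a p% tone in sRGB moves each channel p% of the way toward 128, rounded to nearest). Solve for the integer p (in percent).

90%

#55fbbe is rgb(85, 251, 190); #7c8c86 is rgb(124, 140, 134).
On the G channel (widest range): 140 ≈ 251 + (p/100)(128 − 251), so p ≈ 100×(140 − 251)/(128 − 251) = -11100/-123 = 90.24.
p = 90 reproduces all three channels after rounding.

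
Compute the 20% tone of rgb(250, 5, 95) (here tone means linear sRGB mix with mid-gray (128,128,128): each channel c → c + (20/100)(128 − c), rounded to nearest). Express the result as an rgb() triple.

Per channel, c → c + 0.2(128 − c):
  R: 250 − 24.4 = 225.6 → 226
  G: 5 + 0.2×(128−5) = 5 + 24.6 = 29.6 → 30
  B: 95 + 6.6 = 101.6 → 102

rgb(226, 30, 102)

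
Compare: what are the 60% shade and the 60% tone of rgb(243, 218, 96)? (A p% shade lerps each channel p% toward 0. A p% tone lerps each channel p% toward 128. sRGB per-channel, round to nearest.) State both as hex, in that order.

#615726, #AEA473

60% shade:
  R: 243 + 0.6×(0−243) = 243 − 145.8 = 97.2 → 97
  G: 218 + 0.6×(0−218) = 218 − 130.8 = 87.2 → 87
  B: 96 + 0.6×(0−96) = 96 − 57.6 = 38.4 → 38
  → #615726
60% tone:
  R: 243 − 69 = 174 → 174
  G: 218 − 54 = 164 → 164
  B: 96 + 19.2 = 115.2 → 115
  → #AEA473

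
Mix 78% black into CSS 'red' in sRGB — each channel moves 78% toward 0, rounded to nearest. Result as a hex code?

#380000

CSS red is rgb(255, 0, 0).
A 78% shade moves each channel 78% toward 0:
  R: 255 + 0.78×(0−255) = 255 − 198.9 = 56.1 → 56
  G: 0 + 0.78×(0−0) = 0 + 0 = 0 → 0
  B: 0 + 0.78×(0−0) = 0 + 0 = 0 → 0
rgb(56, 0, 0) = #380000.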